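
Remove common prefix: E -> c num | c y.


Common prefix: 'c'
Factored: E -> c E', E' -> num | y


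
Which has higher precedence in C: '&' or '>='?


'>=' is relational (level 7); '&' is bitwise AND (level 5)
Higher level binds tighter
'>=' has higher precedence than '&'


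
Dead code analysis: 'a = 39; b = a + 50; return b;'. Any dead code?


a is read by b's definition; b is returned
No dead code


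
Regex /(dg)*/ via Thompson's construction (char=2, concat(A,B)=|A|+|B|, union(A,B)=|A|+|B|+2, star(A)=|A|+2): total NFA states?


Syntax tree has 2 char leaf(s), 0 union(s), 1 star(s)
chars contribute 2×2 = 4; each union adds +2; each star adds +2
Total: 4 + 0 + 2 = 6 states


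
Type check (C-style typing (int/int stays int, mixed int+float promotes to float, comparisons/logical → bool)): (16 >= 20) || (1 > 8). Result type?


Operand types: bool || bool
Rule: logical operators take bool operands and yield bool
Result type: bool


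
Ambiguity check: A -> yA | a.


right-linear, alternatives start with distinct terminals 'y' vs 'a': unique leftmost derivation
Unambiguous


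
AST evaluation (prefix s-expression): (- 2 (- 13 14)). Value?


Evaluate inner: (- 13 14) = -1
Evaluate root: (- 2 -1) = 3
Result: 3


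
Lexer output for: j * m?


Scan left to right, longest-match per lexeme
Tokens: ID(j), OP(*), ID(m)


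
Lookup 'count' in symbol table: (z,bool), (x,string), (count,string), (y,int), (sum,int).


Lookup 'count' → type string


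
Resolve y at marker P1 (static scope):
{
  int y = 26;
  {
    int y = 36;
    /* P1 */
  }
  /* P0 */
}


y declared in the same block as P1
y = 36


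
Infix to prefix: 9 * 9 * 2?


left-to-right (same/higher precedence on left): tree is (* (* 9 9) 2)
Prefix: * * 9 9 2


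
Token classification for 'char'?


Pattern: reserved word
Type: KEYWORD


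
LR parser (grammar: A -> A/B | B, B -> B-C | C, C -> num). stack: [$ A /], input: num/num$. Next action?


no handle ('A/' is not any RHS); shift 'num'
Action: shift


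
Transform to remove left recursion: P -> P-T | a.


Left-recursive alternatives: P-T; non-recursive: a
Introduce P': P -> aP', P' -> -TP' | ε


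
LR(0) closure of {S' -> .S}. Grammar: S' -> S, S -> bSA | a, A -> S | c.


Start: S' -> .S
For each item with dot before a nonterminal B, add B -> .γ for every B-production
Closure: [S' -> .S, S -> .bSA, S -> .a]


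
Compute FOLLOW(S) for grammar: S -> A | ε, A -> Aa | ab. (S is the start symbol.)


$ ∈ FOLLOW(S). For each A -> αBβ: add FIRST(β)\{ε} to FOLLOW(B); if β nullable, add FOLLOW(A).
FOLLOW(S) = {$}


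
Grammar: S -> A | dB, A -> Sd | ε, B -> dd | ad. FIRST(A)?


Per alternative of A: FIRST(Sd) = {d}; FIRST(ε) = {ε}
FIRST(A) = {d, ε}


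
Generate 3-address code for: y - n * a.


Break into single-operator statements:
t1 = n * a
t2 = y - t1


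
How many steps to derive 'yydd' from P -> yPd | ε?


Derivation: P => yPd => yyPdd => yydd
Steps: 3


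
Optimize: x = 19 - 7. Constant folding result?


19 - 7 = 12 at compile time
Optimized: x = 12


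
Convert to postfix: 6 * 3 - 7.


Left to right (same or higher precedence on left)
Postfix: 6 3 * 7 -


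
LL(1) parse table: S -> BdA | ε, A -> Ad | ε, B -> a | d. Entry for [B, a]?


For [B, a]: 'a' ∈ FIRST(a)
Entry: B -> a


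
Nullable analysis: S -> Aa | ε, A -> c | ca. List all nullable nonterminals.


A nonterminal is nullable iff some alternative derives ε (directly, or every symbol in it is nullable)
Nullable: {S}


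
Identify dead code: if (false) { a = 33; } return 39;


condition is constant false, so the whole block is unreachable
Dead: 'if (false) { a = 33; }'


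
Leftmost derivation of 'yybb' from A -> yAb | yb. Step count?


Derivation: A => yAb => yybb
Steps: 2


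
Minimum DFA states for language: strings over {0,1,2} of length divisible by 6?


Track length mod 6: states 0..5, accept at 0
Minimal DFA: 6 states


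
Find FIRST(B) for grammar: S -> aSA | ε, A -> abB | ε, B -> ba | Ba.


Per alternative of B: FIRST(ba) = {b}; FIRST(Ba) = {b}
FIRST(B) = {b}


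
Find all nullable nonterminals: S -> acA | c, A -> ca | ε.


A nonterminal is nullable iff some alternative derives ε (directly, or every symbol in it is nullable)
Nullable: {A}


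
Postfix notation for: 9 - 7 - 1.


Left to right (same or higher precedence on left)
Postfix: 9 7 - 1 -


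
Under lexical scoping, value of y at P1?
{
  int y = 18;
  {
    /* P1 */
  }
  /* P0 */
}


P1's block does not declare y; resolves to the enclosing declaration at depth 0
y = 18


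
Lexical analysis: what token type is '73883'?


Pattern: digits only
Type: INTEGER_LITERAL


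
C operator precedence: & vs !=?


'!=' is equality (level 6); '&' is bitwise AND (level 5)
Higher level binds tighter
'!=' has higher precedence than '&'


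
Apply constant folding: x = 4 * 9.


4 * 9 = 36 at compile time
Optimized: x = 36


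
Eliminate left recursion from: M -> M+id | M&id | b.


Left-recursive alternatives: M+id, M&id; non-recursive: b
Introduce M': M -> bM', M' -> +idM' | &idM' | ε


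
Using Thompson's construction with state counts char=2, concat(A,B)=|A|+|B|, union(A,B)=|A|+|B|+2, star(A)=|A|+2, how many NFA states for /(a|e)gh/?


Syntax tree has 4 char leaf(s), 1 union(s), 0 star(s)
chars contribute 4×2 = 8; each union adds +2; each star adds +2
Total: 8 + 2 + 0 = 10 states


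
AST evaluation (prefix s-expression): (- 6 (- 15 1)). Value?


Evaluate inner: (- 15 1) = 14
Evaluate root: (- 6 14) = -8
Result: -8


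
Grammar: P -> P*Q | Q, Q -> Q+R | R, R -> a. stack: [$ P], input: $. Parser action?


start symbol P on stack, input exhausted
Action: accept


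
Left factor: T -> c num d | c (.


Common prefix: 'c'
Factored: T -> c T', T' -> num d | (


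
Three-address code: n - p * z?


Break into single-operator statements:
t1 = p * z
t2 = n - t1


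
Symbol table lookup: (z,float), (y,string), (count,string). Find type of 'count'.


Lookup 'count' → type string


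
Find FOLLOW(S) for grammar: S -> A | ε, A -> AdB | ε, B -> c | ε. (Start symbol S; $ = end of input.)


$ ∈ FOLLOW(S). For each A -> αBβ: add FIRST(β)\{ε} to FOLLOW(B); if β nullable, add FOLLOW(A).
FOLLOW(S) = {$}


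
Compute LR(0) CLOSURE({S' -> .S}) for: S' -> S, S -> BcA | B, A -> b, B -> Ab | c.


Start: S' -> .S
For each item with dot before a nonterminal B, add B -> .γ for every B-production
Closure: [S' -> .S, S -> .BcA, S -> .B, B -> .Ab, B -> .c, A -> .b]


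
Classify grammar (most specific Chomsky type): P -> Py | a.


Left-linear: every RHS is a terminal or one nonterminal followed by a terminal
Classification: Type 3 (Regular)


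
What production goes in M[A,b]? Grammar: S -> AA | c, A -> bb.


For [A, b]: 'b' ∈ FIRST(bb)
Entry: A -> bb


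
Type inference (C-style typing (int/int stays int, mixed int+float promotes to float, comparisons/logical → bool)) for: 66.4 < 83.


Operand types: float < int
Rule: comparison yields bool
Result type: bool


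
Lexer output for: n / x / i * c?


Scan left to right, longest-match per lexeme
Tokens: ID(n), OP(/), ID(x), OP(/), ID(i), OP(*), ID(c)


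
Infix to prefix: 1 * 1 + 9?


left-to-right (same/higher precedence on left): tree is (+ (* 1 1) 9)
Prefix: + * 1 1 9


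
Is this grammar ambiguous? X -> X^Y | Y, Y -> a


precedence layered via separate nonterminal Y: deterministic
Unambiguous


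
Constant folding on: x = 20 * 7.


20 * 7 = 140 at compile time
Optimized: x = 140


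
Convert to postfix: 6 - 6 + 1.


Left to right (same or higher precedence on left)
Postfix: 6 6 - 1 +


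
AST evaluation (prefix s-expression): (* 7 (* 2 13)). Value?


Evaluate inner: (* 2 13) = 26
Evaluate root: (* 7 26) = 182
Result: 182


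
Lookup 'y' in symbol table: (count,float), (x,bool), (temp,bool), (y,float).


Lookup 'y' → type float


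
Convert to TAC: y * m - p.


Break into single-operator statements:
t1 = y * m
t2 = t1 - p


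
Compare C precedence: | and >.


'>' is relational (level 7); '|' is bitwise OR (level 3)
Higher level binds tighter
'>' has higher precedence than '|'


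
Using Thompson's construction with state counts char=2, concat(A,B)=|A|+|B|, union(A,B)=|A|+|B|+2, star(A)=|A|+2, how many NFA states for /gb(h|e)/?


Syntax tree has 4 char leaf(s), 1 union(s), 0 star(s)
chars contribute 4×2 = 8; each union adds +2; each star adds +2
Total: 8 + 2 + 0 = 10 states


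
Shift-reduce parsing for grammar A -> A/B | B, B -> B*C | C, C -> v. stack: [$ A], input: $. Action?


start symbol A on stack, input exhausted
Action: accept


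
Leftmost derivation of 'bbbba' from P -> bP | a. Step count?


Derivation: P => bP => bbP => bbbP => bbbbP => bbbba
Steps: 5


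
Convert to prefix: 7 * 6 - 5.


left-to-right (same/higher precedence on left): tree is (- (* 7 6) 5)
Prefix: - * 7 6 5


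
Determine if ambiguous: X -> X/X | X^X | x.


'x/x^x' has two parse trees (no precedence encoded between / and ^)
Ambiguous


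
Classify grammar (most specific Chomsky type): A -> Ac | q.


Left-linear: every RHS is a terminal or one nonterminal followed by a terminal
Classification: Type 3 (Regular)


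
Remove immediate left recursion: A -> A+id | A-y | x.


Left-recursive alternatives: A+id, A-y; non-recursive: x
Introduce A': A -> xA', A' -> +idA' | -yA' | ε


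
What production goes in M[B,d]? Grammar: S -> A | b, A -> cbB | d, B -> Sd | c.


For [B, d]: 'd' ∈ FIRST(Sd)
Entry: B -> Sd


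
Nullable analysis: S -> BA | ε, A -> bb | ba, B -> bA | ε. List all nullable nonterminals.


A nonterminal is nullable iff some alternative derives ε (directly, or every symbol in it is nullable)
Nullable: {B, S}


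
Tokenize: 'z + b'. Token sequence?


Scan left to right, longest-match per lexeme
Tokens: ID(z), OP(+), ID(b)


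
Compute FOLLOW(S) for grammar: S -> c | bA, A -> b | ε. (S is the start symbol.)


$ ∈ FOLLOW(S). For each A -> αBβ: add FIRST(β)\{ε} to FOLLOW(B); if β nullable, add FOLLOW(A).
FOLLOW(S) = {$}


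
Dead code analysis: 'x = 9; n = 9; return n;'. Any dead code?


x is assigned but never read
Dead: 'x = 9'


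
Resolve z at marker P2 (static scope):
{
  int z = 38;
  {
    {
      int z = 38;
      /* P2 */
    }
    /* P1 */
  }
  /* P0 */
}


z declared in the same block as P2
z = 38


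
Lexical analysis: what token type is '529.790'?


Pattern: digits with a decimal point
Type: FLOAT_LITERAL


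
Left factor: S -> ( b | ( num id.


Common prefix: '('
Factored: S -> ( S', S' -> b | num id


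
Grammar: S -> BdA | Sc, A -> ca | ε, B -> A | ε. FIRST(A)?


Per alternative of A: FIRST(ca) = {c}; FIRST(ε) = {ε}
FIRST(A) = {c, ε}


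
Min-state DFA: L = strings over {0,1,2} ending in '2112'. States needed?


Track the longest suffix of input matching a prefix of '2112': 5 classes (prefixes of length 0..4)
Minimal DFA: 5 states


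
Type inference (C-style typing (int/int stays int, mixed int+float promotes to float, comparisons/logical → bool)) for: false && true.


Operand types: bool && bool
Rule: logical operators take bool operands and yield bool
Result type: bool


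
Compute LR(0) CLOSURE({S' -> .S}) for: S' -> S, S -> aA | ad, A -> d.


Start: S' -> .S
For each item with dot before a nonterminal B, add B -> .γ for every B-production
Closure: [S' -> .S, S -> .aA, S -> .ad]


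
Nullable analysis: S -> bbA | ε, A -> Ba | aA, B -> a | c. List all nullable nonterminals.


A nonterminal is nullable iff some alternative derives ε (directly, or every symbol in it is nullable)
Nullable: {S}


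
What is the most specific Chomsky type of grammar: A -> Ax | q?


Left-linear: every RHS is a terminal or one nonterminal followed by a terminal
Classification: Type 3 (Regular)


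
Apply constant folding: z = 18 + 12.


18 + 12 = 30 at compile time
Optimized: z = 30


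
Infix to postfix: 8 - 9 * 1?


* has higher precedence, evaluate 9*1 first
Postfix: 8 9 1 * -


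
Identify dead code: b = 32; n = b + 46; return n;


b is read by n's definition; n is returned
No dead code


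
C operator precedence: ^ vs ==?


'==' is equality (level 6); '^' is bitwise XOR (level 4)
Higher level binds tighter
'==' has higher precedence than '^'


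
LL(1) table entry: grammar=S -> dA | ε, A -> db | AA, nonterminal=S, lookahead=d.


For [S, d]: 'd' ∈ FIRST(dA)
Entry: S -> dA


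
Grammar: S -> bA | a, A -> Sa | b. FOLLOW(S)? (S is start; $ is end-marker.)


$ ∈ FOLLOW(S). For each A -> αBβ: add FIRST(β)\{ε} to FOLLOW(B); if β nullable, add FOLLOW(A).
FOLLOW(S) = {$, a}


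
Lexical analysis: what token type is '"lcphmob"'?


Pattern: double-quoted sequence
Type: STRING_LITERAL


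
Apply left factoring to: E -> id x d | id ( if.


Common prefix: 'id'
Factored: E -> id E', E' -> x d | ( if


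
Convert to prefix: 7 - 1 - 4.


left-to-right (same/higher precedence on left): tree is (- (- 7 1) 4)
Prefix: - - 7 1 4


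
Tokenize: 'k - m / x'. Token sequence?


Scan left to right, longest-match per lexeme
Tokens: ID(k), OP(-), ID(m), OP(/), ID(x)


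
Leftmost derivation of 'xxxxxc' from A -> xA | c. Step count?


Derivation: A => xA => xxA => xxxA => xxxxA => xxxxxA => xxxxxc
Steps: 6


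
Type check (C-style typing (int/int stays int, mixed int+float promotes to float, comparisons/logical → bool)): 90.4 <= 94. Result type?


Operand types: float <= int
Rule: comparison yields bool
Result type: bool


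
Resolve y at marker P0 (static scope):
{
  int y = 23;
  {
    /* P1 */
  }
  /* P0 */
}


y declared in the same block as P0
y = 23


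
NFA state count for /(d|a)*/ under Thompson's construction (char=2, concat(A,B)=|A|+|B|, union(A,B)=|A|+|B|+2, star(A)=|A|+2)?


Syntax tree has 2 char leaf(s), 1 union(s), 1 star(s)
chars contribute 2×2 = 4; each union adds +2; each star adds +2
Total: 4 + 2 + 2 = 8 states


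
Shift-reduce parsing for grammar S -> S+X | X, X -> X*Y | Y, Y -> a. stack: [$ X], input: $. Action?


lookahead ∉ {*} so X won't extend; reduce S -> X
Action: reduce (S -> X)


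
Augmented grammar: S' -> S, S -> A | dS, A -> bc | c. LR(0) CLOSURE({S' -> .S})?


Start: S' -> .S
For each item with dot before a nonterminal B, add B -> .γ for every B-production
Closure: [S' -> .S, S -> .A, S -> .dS, A -> .bc, A -> .c]


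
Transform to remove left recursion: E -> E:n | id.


Left-recursive alternatives: E:n; non-recursive: id
Introduce E': E -> idE', E' -> :nE' | ε


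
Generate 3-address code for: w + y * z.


Break into single-operator statements:
t1 = y * z
t2 = w + t1


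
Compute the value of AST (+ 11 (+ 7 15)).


Evaluate inner: (+ 7 15) = 22
Evaluate root: (+ 11 22) = 33
Result: 33


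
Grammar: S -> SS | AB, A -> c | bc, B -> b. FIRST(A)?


Per alternative of A: FIRST(c) = {c}; FIRST(bc) = {b}
FIRST(A) = {b, c}


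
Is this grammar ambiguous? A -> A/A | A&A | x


'x/x&x' has two parse trees (no precedence encoded between / and &)
Ambiguous


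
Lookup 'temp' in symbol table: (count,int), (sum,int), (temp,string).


Lookup 'temp' → type string


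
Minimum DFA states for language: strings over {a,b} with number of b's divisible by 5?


Track (count of b) mod 5: states 0..4, accept at 0
Minimal DFA: 5 states


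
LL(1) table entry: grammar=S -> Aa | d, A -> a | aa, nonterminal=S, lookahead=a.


For [S, a]: 'a' ∈ FIRST(Aa)
Entry: S -> Aa


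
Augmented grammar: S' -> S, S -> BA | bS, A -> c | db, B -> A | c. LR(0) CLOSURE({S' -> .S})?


Start: S' -> .S
For each item with dot before a nonterminal B, add B -> .γ for every B-production
Closure: [S' -> .S, S -> .BA, S -> .bS, B -> .A, B -> .c, A -> .c, A -> .db]


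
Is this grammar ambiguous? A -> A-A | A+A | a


'a-a+a' has two parse trees (no precedence encoded between - and +)
Ambiguous


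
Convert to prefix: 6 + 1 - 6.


left-to-right (same/higher precedence on left): tree is (- (+ 6 1) 6)
Prefix: - + 6 1 6


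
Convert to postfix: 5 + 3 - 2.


Left to right (same or higher precedence on left)
Postfix: 5 3 + 2 -


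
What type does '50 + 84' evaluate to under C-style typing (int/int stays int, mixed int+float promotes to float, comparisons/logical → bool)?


Operand types: int + int
Rule: mixed int/float promotes to float; int/int stays int
Result type: int


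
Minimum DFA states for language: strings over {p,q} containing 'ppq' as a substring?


KMP-style automaton: 3 progress states + 1 absorbing accept = 4
Minimal DFA: 4 states


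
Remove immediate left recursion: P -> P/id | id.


Left-recursive alternatives: P/id; non-recursive: id
Introduce P': P -> idP', P' -> /idP' | ε


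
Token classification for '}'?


Pattern: delimiter/punctuation
Type: PUNCTUATION


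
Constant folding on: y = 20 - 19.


20 - 19 = 1 at compile time
Optimized: y = 1


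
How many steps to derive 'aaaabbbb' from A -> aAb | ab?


Derivation: A => aAb => aaAbb => aaaAbbb => aaaabbbb
Steps: 4


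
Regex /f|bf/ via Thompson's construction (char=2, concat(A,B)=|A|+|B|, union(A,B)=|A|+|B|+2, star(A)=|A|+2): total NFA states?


Syntax tree has 3 char leaf(s), 1 union(s), 0 star(s)
chars contribute 3×2 = 6; each union adds +2; each star adds +2
Total: 6 + 2 + 0 = 8 states


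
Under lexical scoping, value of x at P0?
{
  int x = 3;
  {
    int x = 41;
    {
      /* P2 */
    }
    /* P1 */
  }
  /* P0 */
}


x declared in the same block as P0
x = 3


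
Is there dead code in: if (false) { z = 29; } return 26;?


condition is constant false, so the whole block is unreachable
Dead: 'if (false) { z = 29; }'


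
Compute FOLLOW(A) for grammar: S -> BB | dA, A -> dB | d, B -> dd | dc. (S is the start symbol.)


$ ∈ FOLLOW(S). For each A -> αBβ: add FIRST(β)\{ε} to FOLLOW(B); if β nullable, add FOLLOW(A).
FOLLOW(A) = {$}


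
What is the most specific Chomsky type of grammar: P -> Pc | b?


Left-linear: every RHS is a terminal or one nonterminal followed by a terminal
Classification: Type 3 (Regular)


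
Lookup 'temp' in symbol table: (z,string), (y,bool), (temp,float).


Lookup 'temp' → type float


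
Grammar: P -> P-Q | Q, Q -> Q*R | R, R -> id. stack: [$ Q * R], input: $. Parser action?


handle 'Q*R' on top
Action: reduce (Q -> Q*R)


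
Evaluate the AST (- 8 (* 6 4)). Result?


Evaluate inner: (* 6 4) = 24
Evaluate root: (- 8 24) = -16
Result: -16


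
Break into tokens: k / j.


Scan left to right, longest-match per lexeme
Tokens: ID(k), OP(/), ID(j)


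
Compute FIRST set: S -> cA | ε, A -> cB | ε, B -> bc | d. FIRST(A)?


Per alternative of A: FIRST(cB) = {c}; FIRST(ε) = {ε}
FIRST(A) = {c, ε}


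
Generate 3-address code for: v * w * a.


Break into single-operator statements:
t1 = v * w
t2 = t1 * a


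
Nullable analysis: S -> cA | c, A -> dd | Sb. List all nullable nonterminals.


A nonterminal is nullable iff some alternative derives ε (directly, or every symbol in it is nullable)
Nullable: {}


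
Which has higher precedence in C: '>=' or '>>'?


'>>' is shift (level 8); '>=' is relational (level 7)
Higher level binds tighter
'>>' has higher precedence than '>='


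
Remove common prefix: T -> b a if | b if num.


Common prefix: 'b'
Factored: T -> b T', T' -> a if | if num


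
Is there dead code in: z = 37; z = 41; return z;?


first assignment to z is overwritten before any read
Dead: 'z = 37'


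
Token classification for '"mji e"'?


Pattern: double-quoted sequence
Type: STRING_LITERAL


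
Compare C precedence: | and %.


'%' is multiplicative (level 10); '|' is bitwise OR (level 3)
Higher level binds tighter
'%' has higher precedence than '|'


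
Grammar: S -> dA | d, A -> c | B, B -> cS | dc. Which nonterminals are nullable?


A nonterminal is nullable iff some alternative derives ε (directly, or every symbol in it is nullable)
Nullable: {}


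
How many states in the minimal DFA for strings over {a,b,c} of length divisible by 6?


Track length mod 6: states 0..5, accept at 0
Minimal DFA: 6 states


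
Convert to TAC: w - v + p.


Break into single-operator statements:
t1 = w - v
t2 = t1 + p


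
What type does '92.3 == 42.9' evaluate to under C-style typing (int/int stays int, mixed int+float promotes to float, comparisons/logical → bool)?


Operand types: float == float
Rule: comparison yields bool
Result type: bool


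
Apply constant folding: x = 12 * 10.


12 * 10 = 120 at compile time
Optimized: x = 120


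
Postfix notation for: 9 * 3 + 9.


Left to right (same or higher precedence on left)
Postfix: 9 3 * 9 +


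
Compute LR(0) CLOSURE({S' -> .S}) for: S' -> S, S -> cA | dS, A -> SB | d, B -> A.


Start: S' -> .S
For each item with dot before a nonterminal B, add B -> .γ for every B-production
Closure: [S' -> .S, S -> .cA, S -> .dS]


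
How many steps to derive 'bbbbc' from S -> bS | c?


Derivation: S => bS => bbS => bbbS => bbbbS => bbbbc
Steps: 5


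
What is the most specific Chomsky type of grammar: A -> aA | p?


Right-linear: every RHS is a terminal or a terminal followed by one nonterminal
Classification: Type 3 (Regular)


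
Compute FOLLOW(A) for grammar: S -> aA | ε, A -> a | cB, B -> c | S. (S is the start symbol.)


$ ∈ FOLLOW(S). For each A -> αBβ: add FIRST(β)\{ε} to FOLLOW(B); if β nullable, add FOLLOW(A).
FOLLOW(A) = {$}


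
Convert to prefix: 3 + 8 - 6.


left-to-right (same/higher precedence on left): tree is (- (+ 3 8) 6)
Prefix: - + 3 8 6


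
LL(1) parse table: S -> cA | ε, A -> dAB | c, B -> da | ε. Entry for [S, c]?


For [S, c]: 'c' ∈ FIRST(cA)
Entry: S -> cA


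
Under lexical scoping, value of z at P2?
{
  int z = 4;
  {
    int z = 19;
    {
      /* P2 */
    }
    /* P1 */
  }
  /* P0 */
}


P2's block does not declare z; resolves to the enclosing declaration at depth 1
z = 19


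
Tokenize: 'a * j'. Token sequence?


Scan left to right, longest-match per lexeme
Tokens: ID(a), OP(*), ID(j)


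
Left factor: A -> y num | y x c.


Common prefix: 'y'
Factored: A -> y A', A' -> num | x c


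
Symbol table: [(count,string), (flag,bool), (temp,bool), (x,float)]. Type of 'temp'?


Lookup 'temp' → type bool


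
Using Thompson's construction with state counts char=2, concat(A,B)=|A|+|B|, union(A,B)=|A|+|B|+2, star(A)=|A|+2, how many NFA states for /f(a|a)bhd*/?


Syntax tree has 6 char leaf(s), 1 union(s), 1 star(s)
chars contribute 6×2 = 12; each union adds +2; each star adds +2
Total: 12 + 2 + 2 = 16 states


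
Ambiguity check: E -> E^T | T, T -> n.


precedence layered via separate nonterminal T: deterministic
Unambiguous


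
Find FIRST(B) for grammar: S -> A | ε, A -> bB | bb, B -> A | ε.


Per alternative of B: FIRST(A) = {b}; FIRST(ε) = {ε}
FIRST(B) = {b, ε}


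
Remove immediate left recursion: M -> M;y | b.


Left-recursive alternatives: M;y; non-recursive: b
Introduce M': M -> bM', M' -> ;yM' | ε


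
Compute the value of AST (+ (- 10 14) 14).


Evaluate inner: (- 10 14) = -4
Evaluate root: (+ -4 14) = 10
Result: 10


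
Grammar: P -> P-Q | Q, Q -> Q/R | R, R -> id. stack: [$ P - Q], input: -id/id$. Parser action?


handle 'P-Q' on top; lookahead ∈ FOLLOW(P) = {-, $}
Action: reduce (P -> P-Q)


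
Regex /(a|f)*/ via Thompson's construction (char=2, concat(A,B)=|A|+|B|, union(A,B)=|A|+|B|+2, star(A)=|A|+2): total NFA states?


Syntax tree has 2 char leaf(s), 1 union(s), 1 star(s)
chars contribute 2×2 = 4; each union adds +2; each star adds +2
Total: 4 + 2 + 2 = 8 states


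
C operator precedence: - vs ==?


'-' is additive (level 9); '==' is equality (level 6)
Higher level binds tighter
'-' has higher precedence than '=='


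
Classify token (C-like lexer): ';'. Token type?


Pattern: delimiter/punctuation
Type: PUNCTUATION


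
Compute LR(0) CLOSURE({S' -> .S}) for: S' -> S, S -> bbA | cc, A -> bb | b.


Start: S' -> .S
For each item with dot before a nonterminal B, add B -> .γ for every B-production
Closure: [S' -> .S, S -> .bbA, S -> .cc]


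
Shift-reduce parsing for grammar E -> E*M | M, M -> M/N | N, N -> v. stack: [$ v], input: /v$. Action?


'v' on top is the handle for N -> v
Action: reduce (N -> v)


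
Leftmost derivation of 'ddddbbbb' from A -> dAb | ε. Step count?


Derivation: A => dAb => ddAbb => dddAbbb => ddddAbbbb => ddddbbbb
Steps: 5


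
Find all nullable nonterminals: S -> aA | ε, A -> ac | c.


A nonterminal is nullable iff some alternative derives ε (directly, or every symbol in it is nullable)
Nullable: {S}


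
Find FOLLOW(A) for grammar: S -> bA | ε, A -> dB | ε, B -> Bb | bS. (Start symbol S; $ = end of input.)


$ ∈ FOLLOW(S). For each A -> αBβ: add FIRST(β)\{ε} to FOLLOW(B); if β nullable, add FOLLOW(A).
FOLLOW(A) = {$, b}


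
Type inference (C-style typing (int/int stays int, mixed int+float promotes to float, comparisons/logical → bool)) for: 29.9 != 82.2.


Operand types: float != float
Rule: comparison yields bool
Result type: bool


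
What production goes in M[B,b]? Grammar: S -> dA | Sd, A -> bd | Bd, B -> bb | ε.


For [B, b]: 'b' ∈ FIRST(bb)
Entry: B -> bb


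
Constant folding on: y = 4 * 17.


4 * 17 = 68 at compile time
Optimized: y = 68


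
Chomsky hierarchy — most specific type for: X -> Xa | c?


Left-linear: every RHS is a terminal or one nonterminal followed by a terminal
Classification: Type 3 (Regular)


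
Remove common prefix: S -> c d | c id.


Common prefix: 'c'
Factored: S -> c S', S' -> d | id


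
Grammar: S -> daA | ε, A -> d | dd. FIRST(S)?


Per alternative of S: FIRST(daA) = {d}; FIRST(ε) = {ε}
FIRST(S) = {d, ε}


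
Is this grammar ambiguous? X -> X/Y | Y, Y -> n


precedence layered via separate nonterminal Y: deterministic
Unambiguous


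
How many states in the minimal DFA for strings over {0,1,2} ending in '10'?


Track the longest suffix of input matching a prefix of '10': 3 classes (prefixes of length 0..2)
Minimal DFA: 3 states


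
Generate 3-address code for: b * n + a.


Break into single-operator statements:
t1 = b * n
t2 = t1 + a


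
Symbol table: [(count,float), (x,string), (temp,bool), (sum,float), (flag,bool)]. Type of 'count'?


Lookup 'count' → type float


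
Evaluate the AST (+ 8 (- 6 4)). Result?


Evaluate inner: (- 6 4) = 2
Evaluate root: (+ 8 2) = 10
Result: 10


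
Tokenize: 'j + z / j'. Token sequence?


Scan left to right, longest-match per lexeme
Tokens: ID(j), OP(+), ID(z), OP(/), ID(j)


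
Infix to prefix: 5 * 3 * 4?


left-to-right (same/higher precedence on left): tree is (* (* 5 3) 4)
Prefix: * * 5 3 4


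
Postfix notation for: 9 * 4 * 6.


Left to right (same or higher precedence on left)
Postfix: 9 4 * 6 *


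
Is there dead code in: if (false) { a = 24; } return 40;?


condition is constant false, so the whole block is unreachable
Dead: 'if (false) { a = 24; }'


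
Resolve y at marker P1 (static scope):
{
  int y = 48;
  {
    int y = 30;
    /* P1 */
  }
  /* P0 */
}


y declared in the same block as P1
y = 30


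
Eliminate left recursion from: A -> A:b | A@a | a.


Left-recursive alternatives: A:b, A@a; non-recursive: a
Introduce A': A -> aA', A' -> :bA' | @aA' | ε


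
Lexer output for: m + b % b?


Scan left to right, longest-match per lexeme
Tokens: ID(m), OP(+), ID(b), OP(%), ID(b)


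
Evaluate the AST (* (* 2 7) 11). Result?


Evaluate inner: (* 2 7) = 14
Evaluate root: (* 14 11) = 154
Result: 154


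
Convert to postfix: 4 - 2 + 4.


Left to right (same or higher precedence on left)
Postfix: 4 2 - 4 +


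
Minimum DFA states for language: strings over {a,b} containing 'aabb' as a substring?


KMP-style automaton: 4 progress states + 1 absorbing accept = 5
Minimal DFA: 5 states


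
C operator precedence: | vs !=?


'!=' is equality (level 6); '|' is bitwise OR (level 3)
Higher level binds tighter
'!=' has higher precedence than '|'


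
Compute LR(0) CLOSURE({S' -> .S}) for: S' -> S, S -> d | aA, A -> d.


Start: S' -> .S
For each item with dot before a nonterminal B, add B -> .γ for every B-production
Closure: [S' -> .S, S -> .d, S -> .aA]


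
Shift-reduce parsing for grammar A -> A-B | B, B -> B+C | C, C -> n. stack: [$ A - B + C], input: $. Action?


handle 'B+C' on top
Action: reduce (B -> B+C)


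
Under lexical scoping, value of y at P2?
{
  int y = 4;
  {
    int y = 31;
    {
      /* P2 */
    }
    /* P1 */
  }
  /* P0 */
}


P2's block does not declare y; resolves to the enclosing declaration at depth 1
y = 31


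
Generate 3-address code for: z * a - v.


Break into single-operator statements:
t1 = z * a
t2 = t1 - v


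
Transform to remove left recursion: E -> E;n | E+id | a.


Left-recursive alternatives: E;n, E+id; non-recursive: a
Introduce E': E -> aE', E' -> ;nE' | +idE' | ε


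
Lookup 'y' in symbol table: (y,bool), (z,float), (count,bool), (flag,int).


Lookup 'y' → type bool


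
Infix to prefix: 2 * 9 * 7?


left-to-right (same/higher precedence on left): tree is (* (* 2 9) 7)
Prefix: * * 2 9 7


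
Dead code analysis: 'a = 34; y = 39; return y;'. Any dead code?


a is assigned but never read
Dead: 'a = 34'


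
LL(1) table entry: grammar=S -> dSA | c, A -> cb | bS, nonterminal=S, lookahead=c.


For [S, c]: 'c' ∈ FIRST(c)
Entry: S -> c


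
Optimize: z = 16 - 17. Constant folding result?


16 - 17 = -1 at compile time
Optimized: z = -1


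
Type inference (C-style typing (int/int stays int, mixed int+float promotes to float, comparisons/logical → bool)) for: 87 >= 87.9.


Operand types: int >= float
Rule: comparison yields bool
Result type: bool


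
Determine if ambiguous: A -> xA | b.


right-linear, alternatives start with distinct terminals 'x' vs 'b': unique leftmost derivation
Unambiguous


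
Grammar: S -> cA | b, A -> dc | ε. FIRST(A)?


Per alternative of A: FIRST(dc) = {d}; FIRST(ε) = {ε}
FIRST(A) = {d, ε}


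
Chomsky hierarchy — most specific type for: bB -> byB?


LHS has context (more than one symbol) and |LHS| ≤ |RHS|
Classification: Type 1 (Context-Sensitive)


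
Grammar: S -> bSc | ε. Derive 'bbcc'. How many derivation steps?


Derivation: S => bSc => bbScc => bbcc
Steps: 3


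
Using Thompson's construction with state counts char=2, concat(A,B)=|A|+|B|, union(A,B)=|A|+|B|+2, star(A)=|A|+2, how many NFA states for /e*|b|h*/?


Syntax tree has 3 char leaf(s), 2 union(s), 2 star(s)
chars contribute 3×2 = 6; each union adds +2; each star adds +2
Total: 6 + 4 + 4 = 14 states


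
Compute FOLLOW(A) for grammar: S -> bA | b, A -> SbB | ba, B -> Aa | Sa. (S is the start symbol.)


$ ∈ FOLLOW(S). For each A -> αBβ: add FIRST(β)\{ε} to FOLLOW(B); if β nullable, add FOLLOW(A).
FOLLOW(A) = {$, a, b}


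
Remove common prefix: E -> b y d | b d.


Common prefix: 'b'
Factored: E -> b E', E' -> y d | d


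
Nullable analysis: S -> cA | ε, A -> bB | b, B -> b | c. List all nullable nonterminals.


A nonterminal is nullable iff some alternative derives ε (directly, or every symbol in it is nullable)
Nullable: {S}


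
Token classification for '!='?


Pattern: operator symbol
Type: OPERATOR


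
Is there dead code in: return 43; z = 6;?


statement follows a return and is unreachable
Dead: 'z = 6'


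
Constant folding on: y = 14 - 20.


14 - 20 = -6 at compile time
Optimized: y = -6


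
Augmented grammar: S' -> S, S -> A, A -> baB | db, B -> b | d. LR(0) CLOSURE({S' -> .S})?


Start: S' -> .S
For each item with dot before a nonterminal B, add B -> .γ for every B-production
Closure: [S' -> .S, S -> .A, A -> .baB, A -> .db]


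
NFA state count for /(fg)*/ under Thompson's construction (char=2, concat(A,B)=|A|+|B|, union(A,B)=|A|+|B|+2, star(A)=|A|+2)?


Syntax tree has 2 char leaf(s), 0 union(s), 1 star(s)
chars contribute 2×2 = 4; each union adds +2; each star adds +2
Total: 4 + 0 + 2 = 6 states


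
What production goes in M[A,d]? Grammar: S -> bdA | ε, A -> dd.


For [A, d]: 'd' ∈ FIRST(dd)
Entry: A -> dd


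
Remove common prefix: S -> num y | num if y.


Common prefix: 'num'
Factored: S -> num S', S' -> y | if y


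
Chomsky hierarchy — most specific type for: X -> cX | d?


Right-linear: every RHS is a terminal or a terminal followed by one nonterminal
Classification: Type 3 (Regular)


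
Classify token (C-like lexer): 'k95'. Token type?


Pattern: letter/underscore followed by alphanumerics, not a keyword
Type: IDENTIFIER


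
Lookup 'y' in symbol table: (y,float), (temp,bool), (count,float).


Lookup 'y' → type float


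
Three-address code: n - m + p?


Break into single-operator statements:
t1 = n - m
t2 = t1 + p


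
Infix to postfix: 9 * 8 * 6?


Left to right (same or higher precedence on left)
Postfix: 9 8 * 6 *


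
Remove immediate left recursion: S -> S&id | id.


Left-recursive alternatives: S&id; non-recursive: id
Introduce S': S -> idS', S' -> &idS' | ε


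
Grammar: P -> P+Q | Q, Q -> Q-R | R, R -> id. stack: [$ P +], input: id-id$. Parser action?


no handle ('P+' is not any RHS); shift 'id'
Action: shift


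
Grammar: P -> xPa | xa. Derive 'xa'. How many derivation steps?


Derivation: P => xa
Steps: 1


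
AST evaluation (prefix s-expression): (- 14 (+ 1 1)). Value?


Evaluate inner: (+ 1 1) = 2
Evaluate root: (- 14 2) = 12
Result: 12


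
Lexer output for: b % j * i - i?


Scan left to right, longest-match per lexeme
Tokens: ID(b), OP(%), ID(j), OP(*), ID(i), OP(-), ID(i)


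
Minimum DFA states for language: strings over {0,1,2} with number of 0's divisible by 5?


Track (count of 0) mod 5: states 0..4, accept at 0
Minimal DFA: 5 states


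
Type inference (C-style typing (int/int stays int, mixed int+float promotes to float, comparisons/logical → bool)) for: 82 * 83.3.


Operand types: int * float
Rule: mixed int/float promotes to float; int/int stays int
Result type: float


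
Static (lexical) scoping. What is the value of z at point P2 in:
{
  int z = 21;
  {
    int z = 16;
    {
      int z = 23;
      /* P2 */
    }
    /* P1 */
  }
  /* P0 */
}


z declared in the same block as P2
z = 23


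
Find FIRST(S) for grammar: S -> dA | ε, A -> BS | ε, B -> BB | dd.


Per alternative of S: FIRST(dA) = {d}; FIRST(ε) = {ε}
FIRST(S) = {d, ε}


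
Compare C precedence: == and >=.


'>=' is relational (level 7); '==' is equality (level 6)
Higher level binds tighter
'>=' has higher precedence than '=='


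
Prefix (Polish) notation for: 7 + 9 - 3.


left-to-right (same/higher precedence on left): tree is (- (+ 7 9) 3)
Prefix: - + 7 9 3


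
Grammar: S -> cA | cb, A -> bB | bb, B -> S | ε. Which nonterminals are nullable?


A nonterminal is nullable iff some alternative derives ε (directly, or every symbol in it is nullable)
Nullable: {B}


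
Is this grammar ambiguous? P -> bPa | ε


balanced b^n…a^n: each string has a unique parse
Unambiguous


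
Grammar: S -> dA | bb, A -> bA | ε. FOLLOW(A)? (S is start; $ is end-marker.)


$ ∈ FOLLOW(S). For each A -> αBβ: add FIRST(β)\{ε} to FOLLOW(B); if β nullable, add FOLLOW(A).
FOLLOW(A) = {$}


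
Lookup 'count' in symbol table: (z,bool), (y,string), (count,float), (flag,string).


Lookup 'count' → type float


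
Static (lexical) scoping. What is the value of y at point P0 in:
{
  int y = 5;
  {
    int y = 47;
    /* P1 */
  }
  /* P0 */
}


y declared in the same block as P0
y = 5


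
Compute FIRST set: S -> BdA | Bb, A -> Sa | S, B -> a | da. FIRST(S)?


Per alternative of S: FIRST(BdA) = {a, d}; FIRST(Bb) = {a, d}
FIRST(S) = {a, d}


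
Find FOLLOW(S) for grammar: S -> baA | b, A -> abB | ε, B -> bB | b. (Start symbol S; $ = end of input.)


$ ∈ FOLLOW(S). For each A -> αBβ: add FIRST(β)\{ε} to FOLLOW(B); if β nullable, add FOLLOW(A).
FOLLOW(S) = {$}


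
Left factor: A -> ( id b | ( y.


Common prefix: '('
Factored: A -> ( A', A' -> id b | y


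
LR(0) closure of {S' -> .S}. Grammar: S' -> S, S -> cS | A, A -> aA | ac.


Start: S' -> .S
For each item with dot before a nonterminal B, add B -> .γ for every B-production
Closure: [S' -> .S, S -> .cS, S -> .A, A -> .aA, A -> .ac]


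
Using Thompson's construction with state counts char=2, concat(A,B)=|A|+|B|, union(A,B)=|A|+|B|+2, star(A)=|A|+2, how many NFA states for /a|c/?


Syntax tree has 2 char leaf(s), 1 union(s), 0 star(s)
chars contribute 2×2 = 4; each union adds +2; each star adds +2
Total: 4 + 2 + 0 = 6 states


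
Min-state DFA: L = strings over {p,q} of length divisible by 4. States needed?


Track length mod 4: states 0..3, accept at 0
Minimal DFA: 4 states


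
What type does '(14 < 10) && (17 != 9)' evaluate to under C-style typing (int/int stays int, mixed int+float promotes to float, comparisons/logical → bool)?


Operand types: bool && bool
Rule: logical operators take bool operands and yield bool
Result type: bool


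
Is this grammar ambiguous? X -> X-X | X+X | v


'v-v+v' has two parse trees (no precedence encoded between - and +)
Ambiguous


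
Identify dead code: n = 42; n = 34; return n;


first assignment to n is overwritten before any read
Dead: 'n = 42'


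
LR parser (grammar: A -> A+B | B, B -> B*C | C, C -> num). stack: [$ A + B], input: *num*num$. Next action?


'*' can extend B; shift to build B -> B*C
Action: shift


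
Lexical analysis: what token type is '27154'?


Pattern: digits only
Type: INTEGER_LITERAL


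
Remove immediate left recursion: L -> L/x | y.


Left-recursive alternatives: L/x; non-recursive: y
Introduce L': L -> yL', L' -> /xL' | ε


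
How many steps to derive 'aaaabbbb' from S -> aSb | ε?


Derivation: S => aSb => aaSbb => aaaSbbb => aaaaSbbbb => aaaabbbb
Steps: 5


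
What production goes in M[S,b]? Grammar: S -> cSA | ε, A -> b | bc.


For [S, b]: ε is nullable and 'b' ∈ FOLLOW(S)
Entry: S -> ε


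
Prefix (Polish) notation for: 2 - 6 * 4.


'*' binds tighter: tree is (- 2 (* 6 4))
Prefix: - 2 * 6 4


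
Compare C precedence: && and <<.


'<<' is shift (level 8); '&&' is logical AND (level 2)
Higher level binds tighter
'<<' has higher precedence than '&&'


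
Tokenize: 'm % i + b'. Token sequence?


Scan left to right, longest-match per lexeme
Tokens: ID(m), OP(%), ID(i), OP(+), ID(b)


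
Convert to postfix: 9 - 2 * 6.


* has higher precedence, evaluate 2*6 first
Postfix: 9 2 6 * -


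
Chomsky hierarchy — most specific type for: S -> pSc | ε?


Single nonterminal LHS, but p^n c^n is not regular
Classification: Type 2 (Context-Free)


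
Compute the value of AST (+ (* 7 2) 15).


Evaluate inner: (* 7 2) = 14
Evaluate root: (+ 14 15) = 29
Result: 29
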